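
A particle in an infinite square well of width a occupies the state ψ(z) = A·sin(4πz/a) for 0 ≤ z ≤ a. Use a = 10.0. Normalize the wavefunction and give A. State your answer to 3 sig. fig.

Require ∫ |ψ|² dz = 1 over the whole domain.
With ψ = A·sin(4πz/a), the integral evaluates to A²·[a/2].
Setting this equal to 1 gives A² = 1/(a/2).
Plugging in a = 10.0 yields A = 0.4472.

A ≈ 0.447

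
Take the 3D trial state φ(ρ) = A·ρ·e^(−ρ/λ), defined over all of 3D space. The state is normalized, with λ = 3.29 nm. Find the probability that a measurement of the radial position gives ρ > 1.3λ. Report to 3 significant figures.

P ≈ 0.877

P = ∫ |φ|² 4πρ² dρ over ρ > 1.3λ.
A² is fixed by ∫₀^∞ 4πρ²|φ|² dρ = 1, i.e. A² = (3·π·λ^5)^(−1).
Let u = ρ/λ; then A², 4π and the length scale all cancel, so P = ∫_{1.3}^{∞} u^4·e^(-2·u) du ÷ ∫_{0}^{∞} u^4·e^(-2·u) du.
Using ∫ u^4·e^(-2·u) du = -(u^4/2 + u^3 + 3·u^2/2 + 3·u/2 + 3/4)·e^(-2·u), the numerator is ≈ 0.65807 and the denominator is 3/4.
This evaluates to P = 0.8774.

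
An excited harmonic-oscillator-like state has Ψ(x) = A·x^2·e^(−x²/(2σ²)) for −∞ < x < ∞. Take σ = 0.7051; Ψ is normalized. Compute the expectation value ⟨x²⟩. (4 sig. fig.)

⟨x^2⟩ ≈ 1.243

By definition ⟨x²⟩ = ∫ x^2 |Ψ(x)|² dx.
With ∫_{−∞}^{∞} x^(2m) e^(−αx²) dx = (2m−1)!!·√π / (2^m α^(m+1/2)), the ratio of the moment integral to the normalization integral gives ⟨x²⟩ = 5·σ^2/2.
With σ = 0.7051, ⟨x^2⟩ = 1.2429.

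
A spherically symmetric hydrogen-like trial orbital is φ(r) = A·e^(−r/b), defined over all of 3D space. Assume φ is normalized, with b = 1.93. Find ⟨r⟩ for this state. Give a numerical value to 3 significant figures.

⟨r⟩ ≈ 2.90

The expectation value is the |φ|²-weighted average of r: ∫ r|φ|² 4πr² dr.
Using ∫₀^∞ rⁿ e^(−αr) dr = n!/αⁿ⁺¹, since the A² factors cancel between numerator and denominator, ⟨r⟩ = 3·b/2.
With b = 1.93, ⟨r⟩ = 2.895.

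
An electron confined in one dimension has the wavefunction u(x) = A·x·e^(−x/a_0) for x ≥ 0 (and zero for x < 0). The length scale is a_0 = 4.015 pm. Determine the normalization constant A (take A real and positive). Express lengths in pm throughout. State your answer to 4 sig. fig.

A ≈ 0.2486 pm^(-3/2)

We need A² ∫|f|² dx = 1, taking the integral from 0 to ∞.
Recall ∫₀^∞ x^m e^(−x/β) dx = m!·β^(m+1), with u = A·x·e^(−x/a_0), the integral evaluates to A²·[a_0^3/4].
Substituting a_0 = 4.015 gives A² = 0.061802, so A = 0.24860.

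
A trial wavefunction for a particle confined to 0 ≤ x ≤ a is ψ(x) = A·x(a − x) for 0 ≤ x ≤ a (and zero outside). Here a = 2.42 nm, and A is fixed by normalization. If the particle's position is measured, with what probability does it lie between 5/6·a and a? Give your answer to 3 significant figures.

P = ∫_{5/6·a}^{a} |ψ(x)|² dx.
The normalization integral ∫|ψ|²dx over the whole domain equals a^5/30·A², and A² cancels in the ratio.
Let u = x/a; then A² and the length scale cancel, so P = ∫_{5/6}^{1} u^2·(1 - u)^2 du ÷ ∫_{0}^{1} u^2·(1 - u)^2 du.
With ∫ u^2·(1 - u)^2 du = u^3·(6·u^2 - 15·u + 10)/30 + C, the region integral is ≈ 0.0011831 and the full one is 1/30.
Evaluating gives P = 23/648.

P ≈ 0.0355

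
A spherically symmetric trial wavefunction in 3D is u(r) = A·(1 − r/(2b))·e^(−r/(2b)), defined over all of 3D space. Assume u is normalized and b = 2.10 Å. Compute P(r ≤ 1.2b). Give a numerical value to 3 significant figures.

P ≈ 0.0424

P = ∫ |u|² 4πr² dr over r ≤ 1.2b.
The full normalization integral is A²·[8·π·b^3] = 1, fixing A².
Let t = r/b; then A², 4π and the length scale all cancel, so P = ∫_{0}^{1.2} t^2·(1 - t/2)^2·e^(-t) dt ÷ ∫_{0}^{∞} t^2·(1 - t/2)^2·e^(-t) dt.
An antiderivative of t^2·(1 - t/2)^2·e^(-t) is -(t^4/4 + t^2 + 2·t + 2)·e^(-t); evaluating from 0 to 1.2 gives 2 - 3974·e^(-6/5)/625, while the full integral is 2.
Taking the ratio yields P = 0.04244.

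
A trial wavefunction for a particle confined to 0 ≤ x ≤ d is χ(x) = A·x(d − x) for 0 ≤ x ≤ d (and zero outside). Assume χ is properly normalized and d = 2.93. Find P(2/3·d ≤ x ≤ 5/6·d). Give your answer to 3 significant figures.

P = ∫_{2/3·d}^{5/6·d} |χ(x)|² dx.
With A² fixed by ∫|χ|² = 1, i.e. A² = (d^5/30)^(−1), substitute and integrate.
Let u = x/d; then A² and the length scale cancel, so P = ∫_{2/3}^{5/6} u^2·(1 - u)^2 du ÷ ∫_{0}^{1} u^2·(1 - u)^2 du.
An antiderivative of u^2·(1 - u)^2 is u^3·(6·u^2 - 15·u + 10)/30; evaluating from 2/3 to 5/6 gives ≈ 0.0058128, while the full integral is 1/30.
Evaluating gives P = 113/648.

P ≈ 0.174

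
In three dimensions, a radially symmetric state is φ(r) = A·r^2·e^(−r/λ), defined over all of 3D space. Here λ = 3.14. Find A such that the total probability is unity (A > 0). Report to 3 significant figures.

Normalization requires ∫|φ|² 4πr² dr = 1, integrated from 0 to ∞.
With ∫₀^∞ r^6 e^(−αr) dr = 6!/α^7, carrying out the integral gives A² · 45·π·λ^7/2.
So A² = (45·π·λ^7/2)^(−1).
With λ = 3.14: A² = 0.000004701 and A = 0.002168.

A ≈ 0.00217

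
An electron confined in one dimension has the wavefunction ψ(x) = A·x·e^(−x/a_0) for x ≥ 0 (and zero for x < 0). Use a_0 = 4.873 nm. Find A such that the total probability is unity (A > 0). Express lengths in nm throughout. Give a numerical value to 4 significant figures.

Require ∫ |ψ|² dx = 1 over the whole domain.
With ψ = A·x·e^(−x/a_0), the integral evaluates to A²·[a_0^3/4].
Plugging in a_0 = 4.873 yields A = 0.18592.

A ≈ 0.1859 nm^(-3/2)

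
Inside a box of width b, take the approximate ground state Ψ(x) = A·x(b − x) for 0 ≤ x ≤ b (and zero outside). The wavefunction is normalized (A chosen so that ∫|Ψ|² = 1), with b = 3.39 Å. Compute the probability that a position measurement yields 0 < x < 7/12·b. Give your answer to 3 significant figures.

|Ψ|² is the probability density, so P = ∫_{0}^{7/12·b} |Ψ|² dx.
With A² fixed by ∫|Ψ|² = 1, i.e. A² = (b^5/30)^(−1), substitute and integrate.
Substituting u = x/b, A² and the length scale cancel in the ratio: P = ∫_{0}^{7/12} u^2·(1 - u)^2 du / ∫_{0}^{1} u^2·(1 - u)^2 du.
Using ∫ u^2·(1 - u)^2 du = u^3·(6·u^2 - 15·u + 10)/30, the numerator is ≈ 0.021779 and the denominator is 1/30.
The result is P = 0.6534.

P ≈ 0.653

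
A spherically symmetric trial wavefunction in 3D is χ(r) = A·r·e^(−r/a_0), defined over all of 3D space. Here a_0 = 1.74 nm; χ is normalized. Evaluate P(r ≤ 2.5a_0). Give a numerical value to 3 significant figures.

P = ∫ |χ|² 4πr² dr over r ≤ 2.5a_0.
A² is fixed by ∫₀^∞ 4πr²|χ|² dr = 1, i.e. A² = (3·π·a_0^5)^(−1).
In terms of u = r/a_0 (A², 4π and the length scale all cancel between numerator and denominator), P = [∫_{0}^{2.5} u^4·e^(-2·u) du] / [∫_{0}^{∞} u^4·e^(-2·u) du].
An antiderivative of u^4·e^(-2·u) is -(u^4/2 + u^3 + 3·u^2/2 + 3·u/2 + 3/4)·e^(-2·u); evaluating from 0 to 2.5 gives 3/4 - 1569·e^(-5)/32, while the full integral is 3/4.
This evaluates to P = 0.5595.

P ≈ 0.560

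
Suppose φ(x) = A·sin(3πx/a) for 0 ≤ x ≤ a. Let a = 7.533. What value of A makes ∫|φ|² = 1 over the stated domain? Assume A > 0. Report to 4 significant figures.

We need A² ∫|f|² dx = 1, taking the integral from 0 to a.
∫|φ|² dx = A²·(a/2).
With a = 7.533: A² = 0.26550 and A = 0.51527.

A ≈ 0.5153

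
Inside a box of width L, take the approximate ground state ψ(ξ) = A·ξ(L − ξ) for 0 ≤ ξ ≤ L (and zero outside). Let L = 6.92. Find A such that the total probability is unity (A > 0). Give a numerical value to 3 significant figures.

A ≈ 0.0435

We need A² ∫|f|² dξ = 1, taking the integral from 0 to L.
The integral (without the A² prefactor) comes out to L^5/30.
Plugging in L = 6.92 yields A = 0.04348.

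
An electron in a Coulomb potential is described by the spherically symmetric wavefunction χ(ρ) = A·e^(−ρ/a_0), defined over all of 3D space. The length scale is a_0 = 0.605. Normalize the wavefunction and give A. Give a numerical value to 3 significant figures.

A ≈ 1.20

We need A² ∫|f|² 4πρ² dρ = 1, taking the integral from 0 to ∞.
(Spherical symmetry: dV = 4πρ² dρ.)
Carrying out the integral gives A² · π·a_0^3.
Hence A² = 1/[π·a_0^3].
With a_0 = 0.605: A² = 1.437 and A = 1.199.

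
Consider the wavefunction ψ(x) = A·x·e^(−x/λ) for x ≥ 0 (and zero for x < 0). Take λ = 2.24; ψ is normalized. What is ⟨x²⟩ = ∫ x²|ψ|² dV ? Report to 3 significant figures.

⟨x^2⟩ ≈ 15.1

⟨x²⟩ = ∫ x^2 |ψ|² dx over the full domain.
Evaluating both integrals, ⟨x²⟩ = 3·λ^2.
With λ = 2.24, ⟨x^2⟩ = 15.05.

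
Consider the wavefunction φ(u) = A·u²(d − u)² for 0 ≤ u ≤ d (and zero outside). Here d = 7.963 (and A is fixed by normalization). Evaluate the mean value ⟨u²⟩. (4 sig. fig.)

⟨u^2⟩ ≈ 17.29

⟨u²⟩ = ∫ u^2 |φ|² du over the full domain.
The ratio of the moment integral to the normalization integral gives ⟨u²⟩ = 3·d^2/11.
With d = 7.963, ⟨u^2⟩ = 17.293.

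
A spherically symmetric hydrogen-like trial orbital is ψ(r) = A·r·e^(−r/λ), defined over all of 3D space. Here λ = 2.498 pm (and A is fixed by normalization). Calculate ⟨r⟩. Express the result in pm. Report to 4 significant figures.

The expectation value is the |ψ|²-weighted average of r: ∫ r|ψ|² 4πr² dr.
Evaluating both integrals, ⟨r⟩ = 5·λ/2.
Putting λ = 2.498 gives 6.2450.

⟨r⟩ ≈ 6.245 pm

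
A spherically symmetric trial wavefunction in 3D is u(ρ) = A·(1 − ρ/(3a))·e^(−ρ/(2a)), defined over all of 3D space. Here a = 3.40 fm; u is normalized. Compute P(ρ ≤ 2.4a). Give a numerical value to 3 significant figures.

P ≈ 0.347

Integrate the radial probability density 4πρ²|u|² over ρ ≤ 2.4a.
Normalization gives A² = 1/(8·π·a^3/3).
Substituting t = ρ/a, A², 4π and the length scale all cancel in the ratio: P = ∫_{0}^{2.4} t^2·(1 - t/3)^2·e^(-t) dt / ∫_{0}^{∞} t^2·(1 - t/3)^2·e^(-t) dt.
Using ∫ t^2·(1 - t/3)^2·e^(-t) dt = (-t^4 + 2·t^3 - 3·t^2 - 6·t - 6)·e^(-t)/9, the numerator is 2/3 - 9002·e^(-12/5)/1875 and the denominator is 2/3.
This evaluates to P = 0.3467.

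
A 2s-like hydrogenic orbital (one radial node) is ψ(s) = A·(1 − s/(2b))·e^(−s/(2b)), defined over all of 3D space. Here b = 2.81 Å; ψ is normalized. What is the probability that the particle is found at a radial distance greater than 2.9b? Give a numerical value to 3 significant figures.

P ≈ 0.932

With dV = 4πs²ds, the probability is ∫|ψ|² dV over s > 2.9b.
Normalization gives A² = 1/(8·π·b^3).
Let u = s/b; then A², 4π and the length scale all cancel, so P = ∫_{2.9}^{∞} u^2·(1 - u/2)^2·e^(-u) du ÷ ∫_{0}^{∞} u^2·(1 - u/2)^2·e^(-u) du.
An antiderivative of u^2·(1 - u/2)^2·e^(-u) is -(u^4/4 + u^2 + 2·u + 2)·e^(-u); evaluating from 2.9 to ∞ gives ≈ 1.8648, while the full integral is 2.
This evaluates to P = 0.9324.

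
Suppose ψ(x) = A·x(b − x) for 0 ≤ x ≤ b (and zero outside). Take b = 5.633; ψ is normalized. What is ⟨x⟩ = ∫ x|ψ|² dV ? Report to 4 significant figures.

⟨x⟩ ≈ 2.817

By definition ⟨x⟩ = ∫ x |ψ(x)|² dx.
Expanding the polynomial and integrating term by term, evaluating both integrals, ⟨x⟩ = b/2.
With b = 5.633, ⟨x⟩ = 2.8165.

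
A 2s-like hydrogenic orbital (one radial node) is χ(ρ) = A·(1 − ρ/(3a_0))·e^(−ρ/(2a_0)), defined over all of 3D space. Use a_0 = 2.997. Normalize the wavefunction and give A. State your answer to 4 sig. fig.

Normalization requires ∫|χ|² 4πρ² dρ = 1, integrated from 0 to ∞.
Using ∫₀^∞ ρⁿ e^(−αρ) dρ = n!/αⁿ⁺¹, the integral (without the A² prefactor) comes out to 8·π·a_0^3/3.
So A² = (8·π·a_0^3/3)^(−1).
Plugging in a_0 = 2.997 yields A = 0.066590.

A ≈ 0.06659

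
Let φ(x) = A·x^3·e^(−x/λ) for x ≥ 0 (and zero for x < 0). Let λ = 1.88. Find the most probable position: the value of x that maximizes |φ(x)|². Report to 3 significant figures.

Set d/dx [|φ(x)|²] = 0 and solve for x > 0.
This gives x = 3·λ.
With λ = 1.88, the most probable position is 5.640.

x ≈ 5.64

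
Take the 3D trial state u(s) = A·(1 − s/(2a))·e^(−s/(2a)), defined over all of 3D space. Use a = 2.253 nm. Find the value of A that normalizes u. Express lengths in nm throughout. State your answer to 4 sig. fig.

A ≈ 0.05898 nm^(-3/2)

The normalization condition is ∫|u|² 4πs² ds = 1 from 0 to ∞.
In 3D with spherical symmetry the volume element is 4πs² ds.
Recall ∫₀^∞ s^m e^(−s/β) ds = m!·β^(m+1), ∫|u|² 4πs² ds = A²·(8·π·a^3).
So A² = (8·π·a^3)^(−1).
Substituting a = 2.253 gives A² = 0.0034792, so A = 0.058985.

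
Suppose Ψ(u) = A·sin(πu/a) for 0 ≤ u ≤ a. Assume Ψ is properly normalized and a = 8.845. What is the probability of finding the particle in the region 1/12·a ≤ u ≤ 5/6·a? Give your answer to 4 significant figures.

P ≈ 0.9674

The probability is P = ∫ |Ψ|² du over [1/12·a, 5/6·a].
Since A² = 1/(a/2), this is the region integral divided by the full normalization integral.
Let t = u/a; then A² and the length scale cancel, so P = ∫_{1/12}^{5/6} sin(π·t)^2 dt ÷ ∫_{0}^{1} sin(π·t)^2 dt.
An antiderivative of sin(π·t)^2 is t/2 - sin(2·π·t)/(4·π); evaluating from 1/12 to 5/6 gives 1/(8·π) + √(3)/(8·π) + 3/8, while the full integral is 1/2.
This works out to P = (1 + √(3) + 3·π)/(4·π).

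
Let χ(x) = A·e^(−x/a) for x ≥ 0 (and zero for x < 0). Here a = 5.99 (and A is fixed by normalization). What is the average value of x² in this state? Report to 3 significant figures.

The expectation value is the |χ|²-weighted average of x^2: ∫ x^2|χ|² dx.
Evaluating both integrals, ⟨x²⟩ = a^2/2.
With a = 5.99, ⟨x^2⟩ = 17.94.

⟨x^2⟩ ≈ 17.9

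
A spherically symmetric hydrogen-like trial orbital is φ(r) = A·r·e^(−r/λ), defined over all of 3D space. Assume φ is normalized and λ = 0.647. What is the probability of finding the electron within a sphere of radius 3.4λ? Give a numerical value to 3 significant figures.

P = ∫ |φ|² 4πr² dr over r ≤ 3.4λ.
The full normalization integral is A²·[3·π·λ^5] = 1, fixing A².
In terms of u = r/λ (A², 4π and the length scale all cancel between numerator and denominator), P = [∫_{0}^{3.4} u^4·e^(-2·u) du] / [∫_{0}^{∞} u^4·e^(-2·u) du].
With ∫ u^4·e^(-2·u) du = -(u^4/2 + u^3 + 3·u^2/2 + 3·u/2 + 3/4)·e^(-2·u) + C, the region integral is ≈ 0.60598 and the full one is 3/4.
Taking the ratio yields P = 0.8080.

P ≈ 0.808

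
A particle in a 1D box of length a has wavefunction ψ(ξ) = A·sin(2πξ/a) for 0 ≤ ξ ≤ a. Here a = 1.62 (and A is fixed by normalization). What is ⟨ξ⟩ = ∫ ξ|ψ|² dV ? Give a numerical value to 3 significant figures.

⟨ξ⟩ ≈ 0.810

The expectation value is the |ψ|²-weighted average of ξ: ∫ ξ|ψ|² dξ.
Using sin²θ = (1 − cos 2θ)/2, evaluating both integrals, ⟨ξ⟩ = a/2.
With a = 1.62, ⟨ξ⟩ = 0.8100.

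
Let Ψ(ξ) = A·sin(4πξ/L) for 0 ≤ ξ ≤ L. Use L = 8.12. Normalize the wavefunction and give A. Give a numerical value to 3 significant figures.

The normalization condition is ∫|Ψ|² dξ = 1 from 0 to L.
The integral (without the A² prefactor) comes out to L/2.
With L = 8.12: A² = 0.2463 and A = 0.4963.

A ≈ 0.496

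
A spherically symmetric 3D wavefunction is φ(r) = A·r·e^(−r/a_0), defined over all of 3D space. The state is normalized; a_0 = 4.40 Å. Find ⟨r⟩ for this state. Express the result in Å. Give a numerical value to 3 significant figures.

⟨r⟩ ≈ 11.0 Å

By definition ⟨r⟩ = ∫ r |φ(r)|² 4πr² dr.
With ∫₀^∞ r^5 e^(−αr) dr = 5!/α^6, the ratio of the moment integral to the normalization integral gives ⟨r⟩ = 5·a_0/2.
With a_0 = 4.40, ⟨r⟩ = 11.00.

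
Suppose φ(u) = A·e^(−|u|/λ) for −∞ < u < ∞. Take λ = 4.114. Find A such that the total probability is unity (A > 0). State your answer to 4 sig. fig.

A ≈ 0.4930

Require ∫ |φ|² du = 1 over the whole domain.
The integral (without the A² prefactor) comes out to λ.
Substituting λ = 4.114 gives A² = 0.24307, so A = 0.49302.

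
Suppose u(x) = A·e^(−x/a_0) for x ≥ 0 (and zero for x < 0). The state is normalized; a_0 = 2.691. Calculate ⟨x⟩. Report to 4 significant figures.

By definition ⟨x⟩ = ∫ x |u(x)|² dx.
Using ∫₀^∞ xⁿ e^(−αx) dx = n!/αⁿ⁺¹, the ratio of the moment integral to the normalization integral gives ⟨x⟩ = a_0/2.
Putting a_0 = 2.691 gives 1.3455.

⟨x⟩ ≈ 1.346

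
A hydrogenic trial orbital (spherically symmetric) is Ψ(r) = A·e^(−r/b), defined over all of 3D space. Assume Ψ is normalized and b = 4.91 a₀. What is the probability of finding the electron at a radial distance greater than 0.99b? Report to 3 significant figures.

P = ∫ |Ψ|² 4πr² dr over r > 0.99b.
Normalization gives A² = 1/(π·b^3).
Let u = r/b; then A², 4π and the length scale all cancel, so P = ∫_{0.99}^{∞} u^2·e^(-2·u) du ÷ ∫_{0}^{∞} u^2·e^(-2·u) du.
With ∫ u^2·e^(-2·u) du = -(2·u^2 + 2·u + 1)·e^(-2·u)/4 + C, the region integral is ≈ 0.17052 and the full one is 1/4.
Taking the ratio yields P = 0.6821.

P ≈ 0.682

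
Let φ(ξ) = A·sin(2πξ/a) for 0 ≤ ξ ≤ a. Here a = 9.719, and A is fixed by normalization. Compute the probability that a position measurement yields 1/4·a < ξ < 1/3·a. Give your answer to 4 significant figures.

The probability is P = ∫ |φ|² dξ over [1/4·a, 1/3·a].
With A² fixed by ∫|φ|² = 1, i.e. A² = (a/2)^(−1), substitute and integrate.
In terms of u = ξ/a (A² and the length scale cancel between numerator and denominator), P = [∫_{1/4}^{1/3} sin(2·π·u)^2 du] / [∫_{0}^{1} sin(2·π·u)^2 du].
Using ∫ sin(2·π·u)^2 du = u/2 - sin(4·π·u)/(8·π), the numerator is √(3)/(16·π) + 1/24 and the denominator is 1/2.
This works out to P = (√(3)/8 + π/12)/π.

P ≈ 0.1522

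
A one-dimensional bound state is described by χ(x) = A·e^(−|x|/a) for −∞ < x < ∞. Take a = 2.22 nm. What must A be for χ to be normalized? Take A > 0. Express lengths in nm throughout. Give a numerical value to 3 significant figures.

The normalization condition is ∫|χ|² dx = 1 from −∞ to ∞.
With ∫₀^∞ x^0 e^(−αx) dx = 0!/α^1, the integral (without the A² prefactor) comes out to a.
Plugging in a = 2.22 yields A = 0.6712.

A ≈ 0.671 nm^(-1/2)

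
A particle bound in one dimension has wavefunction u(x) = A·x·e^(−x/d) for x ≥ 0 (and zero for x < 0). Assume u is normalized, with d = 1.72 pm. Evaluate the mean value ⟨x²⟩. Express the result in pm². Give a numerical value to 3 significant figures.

The expectation value is the |u|²-weighted average of x^2: ∫ x^2|u|² dx.
Evaluating both integrals, ⟨x²⟩ = 3·d^2.
With d = 1.72, ⟨x^2⟩ = 8.875.

⟨x^2⟩ ≈ 8.88 pm^2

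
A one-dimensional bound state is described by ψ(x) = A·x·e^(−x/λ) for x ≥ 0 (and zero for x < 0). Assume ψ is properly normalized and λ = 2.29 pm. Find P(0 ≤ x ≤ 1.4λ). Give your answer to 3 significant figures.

P ≈ 0.531

P = ∫_{0}^{1.4λ} |ψ(x)|² dx.
Since A² = 1/(λ^3/4), this is the region integral divided by the full normalization integral.
Substituting u = x/λ, A² and the length scale cancel in the ratio: P = ∫_{0}^{1.4} u^2·e^(-2·u) du / ∫_{0}^{∞} u^2·e^(-2·u) du.
Using ∫ u^2·e^(-2·u) du = -(2·u^2 + 2·u + 1)·e^(-2·u)/4, the numerator is 1/4 - 193·e^(-14/5)/100 and the denominator is 1/4.
This works out to P = 0.5305.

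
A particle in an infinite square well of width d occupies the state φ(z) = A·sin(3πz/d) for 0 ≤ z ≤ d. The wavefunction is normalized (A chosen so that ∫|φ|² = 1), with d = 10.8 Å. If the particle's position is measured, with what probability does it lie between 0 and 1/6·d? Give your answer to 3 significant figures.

P = ∫_{0}^{1/6·d} |φ(z)|² dz.
With A² fixed by ∫|φ|² = 1, i.e. A² = (d/2)^(−1), substitute and integrate.
Substituting u = z/d, A² and the length scale cancel in the ratio: P = ∫_{0}^{1/6} sin(3·π·u)^2 du / ∫_{0}^{1} sin(3·π·u)^2 du.
With ∫ sin(3·π·u)^2 du = u/2 - sin(6·π·u)/(12·π) + C, the region integral is 1/12 and the full one is 1/2.
Evaluating gives P = 1/6.

P ≈ 0.167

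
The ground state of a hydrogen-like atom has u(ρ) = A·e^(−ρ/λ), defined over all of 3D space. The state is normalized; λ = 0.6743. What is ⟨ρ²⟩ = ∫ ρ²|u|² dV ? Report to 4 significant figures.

By definition ⟨ρ²⟩ = ∫ ρ^2 |u(ρ)|² 4πρ² dρ.
With ∫₀^∞ ρ^4 e^(−αρ) dρ = 4!/α^5, evaluating both integrals, ⟨ρ²⟩ = 3·λ^2.
With λ = 0.6743, ⟨ρ^2⟩ = 1.3640.

⟨ρ^2⟩ ≈ 1.364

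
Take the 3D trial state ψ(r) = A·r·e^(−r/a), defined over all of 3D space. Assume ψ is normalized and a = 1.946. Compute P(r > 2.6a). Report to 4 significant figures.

P = ∫ |ψ|² 4πr² dr over r > 2.6a.
Normalization gives A² = 1/(3·π·a^5).
Let u = r/a; then A², 4π and the length scale all cancel, so P = ∫_{2.6}^{∞} u^4·e^(-2·u) du ÷ ∫_{0}^{∞} u^4·e^(-2·u) du.
Using ∫ u^4·e^(-2·u) du = -(u^4/2 + u^3 + 3·u^2/2 + 3·u/2 + 3/4)·e^(-2·u), the numerator is ≈ 0.304596 and the denominator is 3/4.
The region integral divided by the full integral gives P = 0.40613.

P ≈ 0.4061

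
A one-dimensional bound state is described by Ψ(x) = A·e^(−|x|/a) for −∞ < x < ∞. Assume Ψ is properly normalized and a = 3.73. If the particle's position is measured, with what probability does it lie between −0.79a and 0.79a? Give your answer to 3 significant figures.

P ≈ 0.794

P = ∫_{−0.79a}^{0.79a} |Ψ(x)|² dx.
The normalization integral ∫|Ψ|²dx over the whole domain equals a·A², and A² cancels in the ratio.
Both integrals are even about x = 0, so only the x ≥ 0 halves are needed (the factors of 2 cancel). Let u = x/a; then A² and the length scale cancel, so P = ∫_{0}^{0.79} e^(-2·u) du ÷ ∫_{0}^{∞} e^(-2·u) du.
An antiderivative of e^(-2·u) is -e^(-2·u)/2; evaluating from 0 to 0.79 gives 1/2 - e^(-79/50)/2, while the full integral is 1/2.
This works out to P = 0.7940.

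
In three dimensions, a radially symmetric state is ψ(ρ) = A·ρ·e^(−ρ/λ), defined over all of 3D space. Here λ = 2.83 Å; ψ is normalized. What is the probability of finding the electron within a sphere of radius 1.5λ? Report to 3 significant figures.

P = ∫ |ψ|² 4πρ² dρ over ρ ≤ 1.5λ.
The full normalization integral is A²·[3·π·λ^5] = 1, fixing A².
In terms of u = ρ/λ (A², 4π and the length scale all cancel between numerator and denominator), P = [∫_{0}^{1.5} u^4·e^(-2·u) du] / [∫_{0}^{∞} u^4·e^(-2·u) du].
An antiderivative of u^4·e^(-2·u) is -(u^4/2 + u^3 + 3·u^2/2 + 3·u/2 + 3/4)·e^(-2·u); evaluating from 0 to 1.5 gives 3/4 - 393·e^(-3)/32, while the full integral is 3/4.
The region integral divided by the full integral gives P = 0.1847.

P ≈ 0.185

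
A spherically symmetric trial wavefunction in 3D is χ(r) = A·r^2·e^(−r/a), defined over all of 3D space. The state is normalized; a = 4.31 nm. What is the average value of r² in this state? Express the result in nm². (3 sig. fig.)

⟨r^2⟩ ≈ 260 nm^2

By definition ⟨r²⟩ = ∫ r^2 |χ(r)|² 4πr² dr.
Since the A² factors cancel between numerator and denominator, ⟨r²⟩ = 14·a^2.
Putting a = 4.31 gives 260.1.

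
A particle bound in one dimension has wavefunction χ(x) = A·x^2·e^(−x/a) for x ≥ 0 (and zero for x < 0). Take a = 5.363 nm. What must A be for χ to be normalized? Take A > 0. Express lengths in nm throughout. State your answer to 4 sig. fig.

The normalization condition is ∫|χ|² dx = 1 from 0 to ∞.
Recall ∫₀^∞ x^m e^(−x/β) dx = m!·β^(m+1), carrying out the integral gives A² · 3·a^5/4.
Hence A² = 1/[3·a^5/4].
Plugging in a = 5.363 yields A = 0.017336.

A ≈ 0.01734 nm^(-5/2)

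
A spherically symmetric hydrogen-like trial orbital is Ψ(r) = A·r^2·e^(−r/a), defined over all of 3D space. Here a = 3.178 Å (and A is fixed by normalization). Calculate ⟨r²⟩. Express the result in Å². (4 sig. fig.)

⟨r^2⟩ ≈ 141.4 Å^2

⟨r²⟩ = ∫ r^2 |Ψ|² 4πr² dr over the full domain.
The ratio of the moment integral to the normalization integral gives ⟨r²⟩ = 14·a^2.
With a = 3.178, ⟨r^2⟩ = 141.40.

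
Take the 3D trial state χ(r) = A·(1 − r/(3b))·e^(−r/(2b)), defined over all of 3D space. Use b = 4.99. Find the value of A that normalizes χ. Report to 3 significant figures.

Require ∫ |χ|² 4πr² dr = 1 over the whole domain.
In 3D with spherical symmetry the volume element is 4πr² dr.
With ∫₀^∞ r^4 e^(−αr) dr = 4!/α^5, with χ = A·(1 − r/(3b))·e^(−r/(2b)), the integral evaluates to A²·[8·π·b^3/3].
Setting this equal to 1 gives A² = 1/(8·π·b^3/3).
With b = 4.99: A² = 0.0009607 and A = 0.03099.

A ≈ 0.0310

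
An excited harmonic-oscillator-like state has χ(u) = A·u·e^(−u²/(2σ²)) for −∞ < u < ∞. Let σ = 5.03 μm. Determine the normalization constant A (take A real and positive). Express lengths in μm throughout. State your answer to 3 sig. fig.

Normalization requires ∫|χ|² du = 1, integrated from −∞ to ∞.
∫|χ|² du = A²·(√(π)·σ^3/2).
Setting this equal to 1 gives A² = 1/(√(π)·σ^3/2).
Substituting σ = 5.03 gives A² = 0.008866, so A = 0.09416.

A ≈ 0.0942 μm^(-3/2)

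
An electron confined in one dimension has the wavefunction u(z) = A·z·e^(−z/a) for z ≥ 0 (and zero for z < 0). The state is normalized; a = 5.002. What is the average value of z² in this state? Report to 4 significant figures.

⟨z^2⟩ ≈ 75.06

By definition ⟨z²⟩ = ∫ z^2 |u(z)|² dz.
Recall ∫₀^∞ z^m e^(−z/β) dz = m!·β^(m+1), the ratio of the moment integral to the normalization integral gives ⟨z²⟩ = 3·a^2.
With a = 5.002, ⟨z^2⟩ = 75.060.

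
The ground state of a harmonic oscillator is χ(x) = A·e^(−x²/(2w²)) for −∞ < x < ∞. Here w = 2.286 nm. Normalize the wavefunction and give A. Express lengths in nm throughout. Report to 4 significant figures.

We need A² ∫|f|² dx = 1, taking the integral from −∞ to ∞.
With ∫_{−∞}^{∞} x^(2m) e^(−αx²) dx = (2m−1)!!·√π / (2^m α^(m+1/2)), with χ = A·e^(−x²/(2w²)), the integral evaluates to A²·[√(π)·w].
Hence A² = 1/[√(π)·w].
Substituting w = 2.286 gives A² = 0.24680, so A = 0.49679.

A ≈ 0.4968 nm^(-1/2)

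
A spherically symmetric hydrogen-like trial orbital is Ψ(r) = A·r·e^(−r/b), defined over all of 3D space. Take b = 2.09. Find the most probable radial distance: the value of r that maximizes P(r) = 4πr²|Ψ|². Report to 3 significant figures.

r ≈ 4.18

Differentiate P(r) = 4πr²|Ψ|² with respect to r and set to zero.
This gives r = 2·b.
With b = 2.09, the most probable radial distance is 4.180.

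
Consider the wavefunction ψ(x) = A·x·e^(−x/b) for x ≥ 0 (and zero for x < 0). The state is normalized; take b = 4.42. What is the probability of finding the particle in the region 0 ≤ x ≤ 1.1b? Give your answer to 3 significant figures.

P = ∫_{0}^{1.1b} |ψ(x)|² dx.
The normalization integral ∫|ψ|²dx over the whole domain equals b^3/4·A², and A² cancels in the ratio.
In terms of u = x/b (A² and the length scale cancel between numerator and denominator), P = [∫_{0}^{1.1} u^2·e^(-2·u) du] / [∫_{0}^{∞} u^2·e^(-2·u) du].
An antiderivative of u^2·e^(-2·u) is -(2·u^2 + 2·u + 1)·e^(-2·u)/4; evaluating from 0 to 1.1 gives 1/4 - 281·e^(-11/5)/200, while the full integral is 1/4.
The result is P = 0.3773.

P ≈ 0.377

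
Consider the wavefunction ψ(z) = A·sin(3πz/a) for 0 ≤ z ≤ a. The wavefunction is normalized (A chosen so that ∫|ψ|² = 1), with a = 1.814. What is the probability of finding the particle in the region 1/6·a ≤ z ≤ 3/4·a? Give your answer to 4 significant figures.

The probability is P = ∫ |ψ|² dz over [1/6·a, 3/4·a].
The normalization integral ∫|ψ|²dz over the whole domain equals a/2·A², and A² cancels in the ratio.
Let u = z/a; then A² and the length scale cancel, so P = ∫_{1/6}^{3/4} sin(3·π·u)^2 du ÷ ∫_{0}^{1} sin(3·π·u)^2 du.
Using ∫ sin(3·π·u)^2 du = u/2 - sin(6·π·u)/(12·π), the numerator is 7/24 - 1/(12·π) and the denominator is 1/2.
This works out to P = (-2 + 7·π)/(12·π).

P ≈ 0.5303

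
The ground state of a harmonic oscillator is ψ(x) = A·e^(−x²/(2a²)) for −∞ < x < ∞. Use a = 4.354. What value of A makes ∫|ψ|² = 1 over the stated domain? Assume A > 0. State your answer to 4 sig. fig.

A ≈ 0.3600

The normalization condition is ∫|ψ|² dx = 1 from −∞ to ∞.
Differentiating ∫e^(−αx²) dx = √(π/α) under α to get the higher moments, carrying out the integral gives A² · √(π)·a.
Setting this equal to 1 gives A² = 1/(√(π)·a).
With a = 4.354: A² = 0.12958 and A = 0.35997.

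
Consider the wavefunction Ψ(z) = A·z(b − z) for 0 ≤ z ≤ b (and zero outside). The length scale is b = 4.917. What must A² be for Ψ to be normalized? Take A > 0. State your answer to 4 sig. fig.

A^2 ≈ 0.01044

We need A² ∫|f|² dz = 1, taking the integral from 0 to b.
Expanding the polynomial and integrating term by term, the integral (without the A² prefactor) comes out to b^5/30.
Setting this equal to 1 gives A² = 1/(b^5/30).
Plugging in b = 4.917 yields A = 0.10217.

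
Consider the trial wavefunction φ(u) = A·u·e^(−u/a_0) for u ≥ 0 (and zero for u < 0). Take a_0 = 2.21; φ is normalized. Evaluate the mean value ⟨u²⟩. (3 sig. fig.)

⟨u^2⟩ ≈ 14.7

⟨u²⟩ = ∫ u^2 |φ|² du over the full domain.
Evaluating both integrals, ⟨u²⟩ = 3·a_0^2.
Putting a_0 = 2.21 gives 14.65.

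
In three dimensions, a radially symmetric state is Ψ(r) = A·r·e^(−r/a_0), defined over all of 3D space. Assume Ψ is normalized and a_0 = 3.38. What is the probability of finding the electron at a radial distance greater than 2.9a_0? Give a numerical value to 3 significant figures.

With dV = 4πr²dr, the probability is ∫|Ψ|² dV over r > 2.9a_0.
A² is fixed by ∫₀^∞ 4πr²|Ψ|² dr = 1, i.e. A² = (3·π·a_0^5)^(−1).
Substituting u = r/a_0, A², 4π and the length scale all cancel in the ratio: P = ∫_{2.9}^{∞} u^4·e^(-2·u) du / ∫_{0}^{∞} u^4·e^(-2·u) du.
Using ∫ u^4·e^(-2·u) du = -(u^4/2 + u^3 + 3·u^2/2 + 3·u/2 + 3/4)·e^(-2·u), the numerator is ≈ 0.23454 and the denominator is 3/4.
Taking the ratio yields P = 0.3127.

P ≈ 0.313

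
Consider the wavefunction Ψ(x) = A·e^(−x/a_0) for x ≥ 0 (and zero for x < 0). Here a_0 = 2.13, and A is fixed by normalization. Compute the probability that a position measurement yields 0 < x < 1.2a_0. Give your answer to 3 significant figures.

The probability is P = ∫ |Ψ|² dx over [0, 1.2a_0].
With A² fixed by ∫|Ψ|² = 1, i.e. A² = (a_0/2)^(−1), substitute and integrate.
In terms of u = x/a_0 (A² and the length scale cancel between numerator and denominator), P = [∫_{0}^{1.2} e^(-2·u) du] / [∫_{0}^{∞} e^(-2·u) du].
With ∫ e^(-2·u) du = -e^(-2·u)/2 + C, the region integral is 1/2 - e^(-12/5)/2 and the full one is 1/2.
Evaluating gives P = 0.9093.

P ≈ 0.909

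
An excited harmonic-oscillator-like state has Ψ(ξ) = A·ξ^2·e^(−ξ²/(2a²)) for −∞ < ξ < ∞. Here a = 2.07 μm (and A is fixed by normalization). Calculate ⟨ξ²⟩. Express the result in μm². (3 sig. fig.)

⟨ξ²⟩ = ∫ ξ^2 |Ψ|² dξ over the full domain.
Using the Gaussian integral ∫_{−∞}^{∞} e^(−αξ²) dξ = √(π/α), since the A² factors cancel between numerator and denominator, ⟨ξ²⟩ = 5·a^2/2.
Putting a = 2.07 gives 10.71.

⟨ξ^2⟩ ≈ 10.7 μm^2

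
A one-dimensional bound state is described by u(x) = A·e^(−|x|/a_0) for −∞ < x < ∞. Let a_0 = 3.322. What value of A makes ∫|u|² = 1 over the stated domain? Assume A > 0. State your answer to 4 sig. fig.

A ≈ 0.5487

Require ∫ |u|² dx = 1 over the whole domain.
With u = A·e^(−|x|/a_0), the integral evaluates to A²·[a_0].
Setting this equal to 1 gives A² = 1/(a_0).
Substituting a_0 = 3.322 gives A² = 0.30102, so A = 0.54866.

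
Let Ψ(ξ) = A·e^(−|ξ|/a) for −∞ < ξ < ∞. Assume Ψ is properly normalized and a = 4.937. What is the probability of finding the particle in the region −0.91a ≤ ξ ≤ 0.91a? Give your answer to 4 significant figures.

P ≈ 0.8380

The probability is P = ∫ |Ψ|² dξ over [−0.91a, 0.91a].
With A² fixed by ∫|Ψ|² = 1, i.e. A² = (a)^(−1), substitute and integrate.
By symmetry take twice the ξ ≥ 0 contribution in numerator and denominator; the 2's cancel. Let u = ξ/a; then A² and the length scale cancel, so P = ∫_{0}^{0.91} e^(-2·u) du ÷ ∫_{0}^{∞} e^(-2·u) du.
Using ∫ e^(-2·u) du = -e^(-2·u)/2, the numerator is 1/2 - e^(-91/50)/2 and the denominator is 1/2.
The result is P = 0.83797.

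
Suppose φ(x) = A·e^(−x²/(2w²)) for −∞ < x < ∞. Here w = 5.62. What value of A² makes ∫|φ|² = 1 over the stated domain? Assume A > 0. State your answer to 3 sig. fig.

The normalization condition is ∫|φ|² dx = 1 from −∞ to ∞.
Using the Gaussian integral ∫_{−∞}^{∞} e^(−αx²) dx = √(π/α), carrying out the integral gives A² · √(π)·w.
Hence A² = 1/[√(π)·w].
Substituting w = 5.62 gives A² = 0.1004, so A = 0.3168.

A^2 ≈ 0.100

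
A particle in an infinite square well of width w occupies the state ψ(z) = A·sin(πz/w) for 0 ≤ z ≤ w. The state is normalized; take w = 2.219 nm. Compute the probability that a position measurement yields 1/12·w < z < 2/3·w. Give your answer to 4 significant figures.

P ≈ 0.8007

The probability is P = ∫ |ψ|² dz over [1/12·w, 2/3·w].
With A² fixed by ∫|ψ|² = 1, i.e. A² = (w/2)^(−1), substitute and integrate.
Substituting u = z/w, A² and the length scale cancel in the ratio: P = ∫_{1/12}^{2/3} sin(π·u)^2 du / ∫_{0}^{1} sin(π·u)^2 du.
An antiderivative of sin(π·u)^2 is u/2 - sin(2·π·u)/(4·π); evaluating from 1/12 to 2/3 gives 1/(8·π) + √(3)/(8·π) + 7/24, while the full integral is 1/2.
Evaluating gives P = (3 + 3·√(3) + 7·π)/(12·π).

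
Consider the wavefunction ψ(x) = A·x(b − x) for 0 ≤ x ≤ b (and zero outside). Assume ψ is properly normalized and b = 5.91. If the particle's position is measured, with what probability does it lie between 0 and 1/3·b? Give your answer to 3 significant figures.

The probability is P = ∫ |ψ|² dx over [0, 1/3·b].
The normalization integral ∫|ψ|²dx over the whole domain equals b^5/30·A², and A² cancels in the ratio.
Let u = x/b; then A² and the length scale cancel, so P = ∫_{0}^{1/3} u^2·(1 - u)^2 du ÷ ∫_{0}^{1} u^2·(1 - u)^2 du.
Using ∫ u^2·(1 - u)^2 du = u^3·(6·u^2 - 15·u + 10)/30, the numerator is 17/2430 and the denominator is 1/30.
Taking the ratio, P = 17/81.

P ≈ 0.210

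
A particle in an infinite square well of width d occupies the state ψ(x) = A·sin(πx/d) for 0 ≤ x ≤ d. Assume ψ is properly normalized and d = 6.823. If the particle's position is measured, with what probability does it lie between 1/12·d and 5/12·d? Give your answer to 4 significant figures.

|ψ|² is the probability density, so P = ∫_{1/12·d}^{5/12·d} |ψ|² dx.
The normalization integral ∫|ψ|²dx over the whole domain equals d/2·A², and A² cancels in the ratio.
In terms of u = x/d (A² and the length scale cancel between numerator and denominator), P = [∫_{1/12}^{5/12} sin(π·u)^2 du] / [∫_{0}^{1} sin(π·u)^2 du].
Using ∫ sin(π·u)^2 du = u/2 - sin(2·π·u)/(4·π), the numerator is 1/6 and the denominator is 1/2.
Evaluating gives P = 1/3.

P ≈ 0.3333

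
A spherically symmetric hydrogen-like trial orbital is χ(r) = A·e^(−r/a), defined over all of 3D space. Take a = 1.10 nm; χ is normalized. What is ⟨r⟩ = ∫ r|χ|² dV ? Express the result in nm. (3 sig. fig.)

⟨r⟩ ≈ 1.65 nm

⟨r⟩ = ∫ r |χ|² 4πr² dr over the full domain.
With ∫₀^∞ r^3 e^(−αr) dr = 3!/α^4, evaluating both integrals, ⟨r⟩ = 3·a/2.
Putting a = 1.10 gives 1.650.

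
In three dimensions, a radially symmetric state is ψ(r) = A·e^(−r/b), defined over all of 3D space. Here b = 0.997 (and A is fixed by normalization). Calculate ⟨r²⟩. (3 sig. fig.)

⟨r^2⟩ ≈ 2.98

⟨r²⟩ = ∫ r^2 |ψ|² 4πr² dr over the full domain.
Using ∫₀^∞ rⁿ e^(−αr) dr = n!/αⁿ⁺¹, since the A² factors cancel between numerator and denominator, ⟨r²⟩ = 3·b^2.
With b = 0.997, ⟨r^2⟩ = 2.982.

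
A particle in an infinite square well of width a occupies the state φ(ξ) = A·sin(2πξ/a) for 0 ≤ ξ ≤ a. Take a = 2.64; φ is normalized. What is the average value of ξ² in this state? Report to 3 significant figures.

⟨ξ²⟩ = ∫ ξ^2 |φ|² dξ over the full domain.
With ∫₀^a sin²(nπξ/a) dξ = a/2, evaluating both integrals, ⟨ξ²⟩ = -a^2/(8·π^2) + a^2/3.
Putting a = 2.64 gives 2.235.

⟨ξ^2⟩ ≈ 2.23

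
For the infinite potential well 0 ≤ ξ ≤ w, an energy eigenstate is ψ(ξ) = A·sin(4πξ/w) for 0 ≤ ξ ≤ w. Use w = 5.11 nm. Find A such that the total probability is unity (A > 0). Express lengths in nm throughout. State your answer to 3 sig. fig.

Require ∫ |ψ|² dξ = 1 over the whole domain.
Using sin²θ = (1 − cos 2θ)/2, carrying out the integral gives A² · w/2.
So A² = (w/2)^(−1).
Plugging in w = 5.11 yields A = 0.6256.

A ≈ 0.626 nm^(-1/2)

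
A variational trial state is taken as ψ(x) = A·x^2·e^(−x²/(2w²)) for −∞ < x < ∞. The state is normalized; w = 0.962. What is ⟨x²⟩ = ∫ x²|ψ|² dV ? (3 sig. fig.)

⟨x^2⟩ ≈ 2.31

⟨x²⟩ = ∫ x^2 |ψ|² dx over the full domain.
Since the A² factors cancel between numerator and denominator, ⟨x²⟩ = 5·w^2/2.
With w = 0.962, ⟨x^2⟩ = 2.314.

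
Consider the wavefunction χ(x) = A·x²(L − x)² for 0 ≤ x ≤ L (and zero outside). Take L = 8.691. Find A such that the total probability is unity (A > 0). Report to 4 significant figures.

A ≈ 0.001492

The normalization condition is ∫|χ|² dx = 1 from 0 to L.
Carrying out the integral gives A² · L^9/630.
Hence A² = 1/[L^9/630].
Plugging in L = 8.691 yields A = 0.0014923.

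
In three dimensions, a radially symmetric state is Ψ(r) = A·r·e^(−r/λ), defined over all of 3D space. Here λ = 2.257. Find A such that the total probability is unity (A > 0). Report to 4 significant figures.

A ≈ 0.04256

The normalization condition is ∫|Ψ|² 4πr² dr = 1 from 0 to ∞.
The angular integral contributes 4π, leaving ∫₀^∞ r²|Ψ|² dr.
Recall ∫₀^∞ r^m e^(−r/β) dr = m!·β^(m+1), the integral (without the A² prefactor) comes out to 3·π·λ^5.
With λ = 2.257: A² = 0.0018116 and A = 0.042563.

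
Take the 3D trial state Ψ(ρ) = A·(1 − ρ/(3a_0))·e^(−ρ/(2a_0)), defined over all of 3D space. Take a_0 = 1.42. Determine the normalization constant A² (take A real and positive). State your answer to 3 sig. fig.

A^2 ≈ 0.0417

The normalization condition is ∫|Ψ|² 4πρ² dρ = 1 from 0 to ∞.
The angular integral contributes 4π, leaving ∫₀^∞ ρ²|Ψ|² dρ.
Recall ∫₀^∞ ρ^m e^(−ρ/β) dρ = m!·β^(m+1), ∫|Ψ|² 4πρ² dρ = A²·(8·π·a_0^3/3).
So A² = (8·π·a_0^3/3)^(−1).
Substituting a_0 = 1.42 gives A² = 0.04169, so A = 0.2042.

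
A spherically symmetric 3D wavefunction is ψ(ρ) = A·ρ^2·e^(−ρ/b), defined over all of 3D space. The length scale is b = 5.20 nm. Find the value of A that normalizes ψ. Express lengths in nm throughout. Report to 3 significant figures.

The normalization condition is ∫|ψ|² 4πρ² dρ = 1 from 0 to ∞.
In 3D with spherical symmetry the volume element is 4πρ² dρ.
Carrying out the integral gives A² · 45·π·b^7/2.
Hence A² = 1/[45·π·b^7/2].
Substituting b = 5.20 gives A² = 1.376E-7, so A = 0.0003710.

A ≈ 0.000371 nm^(-7/2)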